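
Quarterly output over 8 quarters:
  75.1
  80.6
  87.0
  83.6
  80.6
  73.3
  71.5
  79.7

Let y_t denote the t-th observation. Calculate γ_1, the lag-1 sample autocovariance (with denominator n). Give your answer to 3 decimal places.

9.911

Mean ȳ = (75.1 + 80.6 + 87.0 + 83.6 + 80.6 + 73.3 + 71.5 + 79.7)/8 = 78.9250
Σ_{t=1}^{7}(y_t−ȳ)(y_{t+1}−ȳ) = 79.2894
γ_1 = 79.2894 / 8 = 9.911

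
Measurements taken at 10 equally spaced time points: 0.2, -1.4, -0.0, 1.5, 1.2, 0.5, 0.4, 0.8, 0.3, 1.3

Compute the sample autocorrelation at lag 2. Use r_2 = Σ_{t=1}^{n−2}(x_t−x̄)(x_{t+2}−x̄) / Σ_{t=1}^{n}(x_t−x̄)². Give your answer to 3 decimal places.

-0.303

Mean x̄ = (0.2 − 1.4 − 0.0 + 1.5 + 1.2 + 0.5 + 0.4 + 0.8 + 0.3 + 1.3)/10 = 0.4800
Numerator Σ_{t=1}^{8}(x_t−x̄)(x_{t+2}−x̄) = -1.8828
Denominator Σ(x_t−x̄)² = 6.2160
r_2 = -1.8828 / 6.2160 = -0.303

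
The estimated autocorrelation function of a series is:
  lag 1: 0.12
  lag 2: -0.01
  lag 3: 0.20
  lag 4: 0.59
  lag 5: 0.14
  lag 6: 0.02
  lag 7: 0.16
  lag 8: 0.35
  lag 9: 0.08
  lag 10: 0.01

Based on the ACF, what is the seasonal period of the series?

4

The largest autocorrelation is r_4 = 0.59, with a weaker echo at lag 8 (0.35); the remaining lags stay at or below 0.20.
The dominant spike at lag 4 indicates a seasonal period of 4.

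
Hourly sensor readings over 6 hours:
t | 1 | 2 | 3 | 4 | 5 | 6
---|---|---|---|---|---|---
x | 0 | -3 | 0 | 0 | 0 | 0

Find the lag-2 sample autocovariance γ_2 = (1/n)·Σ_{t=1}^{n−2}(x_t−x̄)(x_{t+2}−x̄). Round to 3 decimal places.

Mean x̄ = (0 − 3 + 0 + 0 + 0 + 0)/6 = -0.5000
Deviations: 0.5000, -2.5000, 0.5000, 0.5000, 0.5000, 0.5000
Σ_{t=1}^{4}(x_t−x̄)(x_{t+2}−x̄) = -0.5000
γ_2 = -0.5000 / 6 = -0.083

-0.083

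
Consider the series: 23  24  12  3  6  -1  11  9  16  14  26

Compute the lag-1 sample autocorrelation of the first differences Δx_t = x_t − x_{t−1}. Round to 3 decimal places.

-0.174

First differences Δx: 1, -12, -9, 3, -7, 12, -2, 7, -2, 12
Mean of differences = 0.3000
Numerator Σ(Δx_t−Δx̄)(Δx_{t+1}−Δx̄) = -109.0900
Denominator Σ(Δx_t−Δx̄)² = 628.1000
r_1(Δx) = -109.0900 / 628.1000 = -0.174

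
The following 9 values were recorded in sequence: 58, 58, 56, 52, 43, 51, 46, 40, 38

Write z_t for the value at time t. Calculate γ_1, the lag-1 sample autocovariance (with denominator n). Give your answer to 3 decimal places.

28.295

Mean z̄ = (58 + 58 + 56 + 52 + 43 + 51 + 46 + 40 + 38)/9 = 49.1111
Σ_{t=1}^{8}(z_t−z̄)(z_{t+1}−z̄) = 254.6543
γ_1 = 254.6543 / 9 = 28.295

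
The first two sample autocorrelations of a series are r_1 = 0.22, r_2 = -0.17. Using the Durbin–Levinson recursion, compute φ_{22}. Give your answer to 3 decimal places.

φ_{22} = (r_2 − r_1²) / (1 − r_1²)
r_1² = (0.22)² = 0.0484
Numerator = -0.17 − 0.0484 = -0.2184; denominator = 1 − 0.0484 = 0.9516
φ_{22} = -0.2184 / 0.9516 = -0.230

-0.230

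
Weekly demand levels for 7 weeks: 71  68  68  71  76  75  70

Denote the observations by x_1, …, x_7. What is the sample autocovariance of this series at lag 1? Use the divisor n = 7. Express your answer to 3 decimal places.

3.437

Mean x̄ = (71 + 68 + 68 + 71 + 76 + 75 + 70)/7 = 71.2857
Σ_{t=1}^{6}(x_t−x̄)(x_{t+1}−x̄) = 24.0612
γ_1 = 24.0612 / 7 = 3.437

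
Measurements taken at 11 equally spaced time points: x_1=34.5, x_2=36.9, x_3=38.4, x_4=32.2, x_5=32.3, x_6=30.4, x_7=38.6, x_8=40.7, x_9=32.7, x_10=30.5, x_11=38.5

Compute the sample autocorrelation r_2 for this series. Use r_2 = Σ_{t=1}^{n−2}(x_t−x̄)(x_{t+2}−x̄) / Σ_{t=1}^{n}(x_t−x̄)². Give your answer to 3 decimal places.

Mean x̄ = (34.5 + 36.9 + 38.4 + 32.2 + 32.3 + 30.4 + 38.6 + 40.7 + 32.7 + 30.5 + 38.5)/11 = 35.0636
Numerator Σ_{t=1}^{9}(x_t−x̄)(x_{t+2}−x̄) = -81.2672
Denominator Σ(x_t−x̄)² = 134.9055
r_2 = -81.2672 / 134.9055 = -0.602

-0.602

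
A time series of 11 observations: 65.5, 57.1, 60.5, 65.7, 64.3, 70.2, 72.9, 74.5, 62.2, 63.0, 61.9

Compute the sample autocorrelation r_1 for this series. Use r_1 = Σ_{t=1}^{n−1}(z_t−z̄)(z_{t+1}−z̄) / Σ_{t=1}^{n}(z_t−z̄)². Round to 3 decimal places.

Mean z̄ = (65.5 + 57.1 + 60.5 + 65.7 + 64.3 + 70.2 + 72.9 + 74.5 + 62.2 + 63.0 + 61.9)/11 = 65.2545
Numerator Σ_{t=1}^{10}(z_t−z̄)(z_{t+1}−z̄) = 124.2107
Denominator Σ(z_t−z̄)² = 284.3273
r_1 = 124.2107 / 284.3273 = 0.437

0.437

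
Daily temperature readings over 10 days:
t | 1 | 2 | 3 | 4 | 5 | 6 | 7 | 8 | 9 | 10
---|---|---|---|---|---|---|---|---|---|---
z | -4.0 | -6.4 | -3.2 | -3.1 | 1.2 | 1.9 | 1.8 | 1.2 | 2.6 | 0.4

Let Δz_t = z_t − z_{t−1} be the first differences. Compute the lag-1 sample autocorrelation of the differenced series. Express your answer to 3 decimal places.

-0.312

First differences Δz: -2.4, 3.2, 0.1, 4.3, 0.7, -0.1, -0.6, 1.4, -2.2
Mean of differences = 0.4889
Numerator Σ(Δz_t−Δz̄)(Δz_{t+1}−Δz̄) = -12.4890
Denominator Σ(Δz_t−Δz̄)² = 40.0089
r_1(Δz) = -12.4890 / 40.0089 = -0.312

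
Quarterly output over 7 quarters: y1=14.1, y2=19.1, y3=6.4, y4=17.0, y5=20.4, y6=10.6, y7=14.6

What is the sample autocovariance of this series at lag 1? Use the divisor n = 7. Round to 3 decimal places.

-9.730

Mean ȳ = (14.1 + 19.1 + 6.4 + 17.0 + 20.4 + 10.6 + 14.6)/7 = 14.6000
Σ_{t=1}^{6}(y_t−ȳ)(y_{t+1}−ȳ) = -68.1100
γ_1 = -68.1100 / 7 = -9.730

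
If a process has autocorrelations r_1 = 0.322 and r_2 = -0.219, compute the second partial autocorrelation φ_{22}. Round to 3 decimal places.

-0.360

φ_{22} = (r_2 − r_1²) / (1 − r_1²)
r_1² = (0.322)² = 0.103684
Numerator = -0.219 − 0.1037 = -0.3227; denominator = 1 − 0.1037 = 0.8963
φ_{22} = -0.3227 / 0.8963 = -0.360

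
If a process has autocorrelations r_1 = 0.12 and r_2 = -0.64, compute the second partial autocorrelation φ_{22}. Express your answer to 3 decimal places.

φ_{22} = (r_2 − r_1²) / (1 − r_1²)
r_1² = (0.12)² = 0.0144
Numerator = -0.64 − 0.0144 = -0.6544; denominator = 1 − 0.0144 = 0.9856
φ_{22} = -0.6544 / 0.9856 = -0.664

-0.664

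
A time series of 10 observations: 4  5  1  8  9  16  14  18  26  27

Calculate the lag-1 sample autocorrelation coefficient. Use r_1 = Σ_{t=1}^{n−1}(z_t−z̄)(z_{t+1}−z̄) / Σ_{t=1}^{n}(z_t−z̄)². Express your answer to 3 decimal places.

Mean z̄ = (4 + 5 + 1 + 8 + 9 + 16 + 14 + 18 + 26 + 27)/10 = 12.8000
Numerator Σ_{t=1}^{9}(z_t−z̄)(z_{t+1}−z̄) = 489.5600
Denominator Σ(z_t−z̄)² = 729.6000
r_1 = 489.5600 / 729.6000 = 0.671

0.671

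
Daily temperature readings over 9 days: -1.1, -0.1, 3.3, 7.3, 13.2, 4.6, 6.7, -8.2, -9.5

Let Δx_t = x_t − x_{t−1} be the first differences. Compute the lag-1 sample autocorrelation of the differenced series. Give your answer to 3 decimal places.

-0.139

First differences Δx: 1.0, 3.4, 4.0, 5.9, -8.6, 2.1, -14.9, -1.3
Mean of differences = -1.0500
Numerator Σ(Δx_t−Δx̄)(Δx_{t+1}−Δx̄) = -49.7275
Denominator Σ(Δx_t−Δx̄)² = 356.6200
r_1(Δx) = -49.7275 / 356.6200 = -0.139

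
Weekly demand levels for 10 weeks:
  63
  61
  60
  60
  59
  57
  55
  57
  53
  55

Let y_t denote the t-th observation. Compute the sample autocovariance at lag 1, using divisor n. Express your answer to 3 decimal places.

5.200

Mean ȳ = (63 + 61 + 60 + 60 + 59 + 57 + 55 + 57 + 53 + 55)/10 = 58.0000
Σ_{t=1}^{9}(y_t−ȳ)(y_{t+1}−ȳ) = 52.0000
γ_1 = 52.0000 / 10 = 5.200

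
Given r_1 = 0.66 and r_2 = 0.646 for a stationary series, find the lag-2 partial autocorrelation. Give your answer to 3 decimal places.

0.373

φ_{22} = (r_2 − r_1²) / (1 − r_1²)
r_1² = (0.66)² = 0.4356
Numerator = 0.646 − 0.4356 = 0.2104; denominator = 1 − 0.4356 = 0.5644
φ_{22} = 0.2104 / 0.5644 = 0.373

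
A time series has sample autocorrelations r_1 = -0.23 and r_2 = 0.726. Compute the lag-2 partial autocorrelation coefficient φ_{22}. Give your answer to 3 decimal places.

0.711

φ_{22} = (r_2 − r_1²) / (1 − r_1²)
r_1² = (-0.23)² = 0.0529
Numerator = 0.726 − 0.0529 = 0.6731; denominator = 1 − 0.0529 = 0.9471
φ_{22} = 0.6731 / 0.9471 = 0.711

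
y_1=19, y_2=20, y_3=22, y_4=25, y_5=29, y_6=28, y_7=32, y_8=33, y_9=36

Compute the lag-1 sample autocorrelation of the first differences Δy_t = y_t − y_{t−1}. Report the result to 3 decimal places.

-0.629

First differences Δy: 1, 2, 3, 4, -1, 4, 1, 3
Mean of differences = 2.1250
Numerator Σ(Δy_t−Δȳ)(Δy_{t+1}−Δȳ) = -13.1406
Denominator Σ(Δy_t−Δȳ)² = 20.8750
r_1(Δy) = -13.1406 / 20.8750 = -0.629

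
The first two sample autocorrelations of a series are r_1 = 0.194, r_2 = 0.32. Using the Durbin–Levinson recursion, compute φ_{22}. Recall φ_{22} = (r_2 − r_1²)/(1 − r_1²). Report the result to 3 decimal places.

0.293

φ_{22} = (r_2 − r_1²) / (1 − r_1²)
r_1² = (0.194)² = 0.037636
Numerator = 0.32 − 0.0376 = 0.2824; denominator = 1 − 0.0376 = 0.9624
φ_{22} = 0.2824 / 0.9624 = 0.293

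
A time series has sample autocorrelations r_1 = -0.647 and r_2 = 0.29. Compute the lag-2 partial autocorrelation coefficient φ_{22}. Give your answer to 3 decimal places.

φ_{22} = (r_2 − r_1²) / (1 − r_1²)
r_1² = (-0.647)² = 0.418609
Numerator = 0.29 − 0.4186 = -0.1286; denominator = 1 − 0.4186 = 0.5814
φ_{22} = -0.1286 / 0.5814 = -0.221

-0.221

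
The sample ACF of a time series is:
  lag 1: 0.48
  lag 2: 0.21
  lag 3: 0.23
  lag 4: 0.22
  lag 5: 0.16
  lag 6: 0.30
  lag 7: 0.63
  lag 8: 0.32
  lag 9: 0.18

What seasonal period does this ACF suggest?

The largest autocorrelation is r_7 = 0.63; the remaining lags stay at or below 0.48. The elevated value at lag 1 (0.48), dropping to 0.21 at lag 2, reflects decaying short-term dependence rather than seasonality.
The dominant spike at lag 7 indicates a seasonal period of 7.

7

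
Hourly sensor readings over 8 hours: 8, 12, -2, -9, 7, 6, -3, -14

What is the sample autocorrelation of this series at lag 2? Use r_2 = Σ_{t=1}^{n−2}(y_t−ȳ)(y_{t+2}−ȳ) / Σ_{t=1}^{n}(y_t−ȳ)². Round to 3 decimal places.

Mean ȳ = (8 + 12 − 2 − 9 + 7 + 6 − 3 − 14)/8 = 0.6250
Deviations from mean: 7.3750, 11.3750, -2.6250, -9.6250, 6.3750, 5.3750, -3.6250, -14.6250
Numerator Σ_{t=1}^{6}(y_t−ȳ)(y_{t+2}−ȳ) = -299.0313
Denominator Σ(y_t−ȳ)² = 579.8750
r_2 = -299.0313 / 579.8750 = -0.516

-0.516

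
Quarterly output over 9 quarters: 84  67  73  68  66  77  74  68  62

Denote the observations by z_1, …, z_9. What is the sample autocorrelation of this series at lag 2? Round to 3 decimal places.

Mean z̄ = (84 + 67 + 73 + 68 + 66 + 77 + 74 + 68 + 62)/9 = 71.0000
Numerator Σ_{t=1}^{7}(z_t−z̄)(z_{t+2}−z̄) = -50.0000
Denominator Σ(z_t−z̄)² = 358.0000
r_2 = -50.0000 / 358.0000 = -0.140

-0.140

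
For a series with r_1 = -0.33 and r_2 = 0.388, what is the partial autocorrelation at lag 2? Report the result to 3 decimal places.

φ_{22} = (r_2 − r_1²) / (1 − r_1²)
r_1² = (-0.33)² = 0.1089
Numerator = 0.388 − 0.1089 = 0.2791; denominator = 1 − 0.1089 = 0.8911
φ_{22} = 0.2791 / 0.8911 = 0.313

0.313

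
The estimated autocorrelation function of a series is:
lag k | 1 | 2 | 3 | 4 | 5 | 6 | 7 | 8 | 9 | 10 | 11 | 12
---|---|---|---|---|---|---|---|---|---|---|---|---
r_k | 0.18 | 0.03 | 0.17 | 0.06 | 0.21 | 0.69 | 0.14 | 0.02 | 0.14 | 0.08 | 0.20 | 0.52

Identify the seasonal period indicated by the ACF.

The largest autocorrelation is r_6 = 0.69, with a weaker echo at lag 12 (0.52); the remaining lags stay at or below 0.21.
The dominant spike at lag 6 indicates a seasonal period of 6.

6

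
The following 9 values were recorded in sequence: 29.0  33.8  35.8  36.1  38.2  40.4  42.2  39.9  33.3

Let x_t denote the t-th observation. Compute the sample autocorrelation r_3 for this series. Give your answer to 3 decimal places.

-0.098

Mean x̄ = (29.0 + 33.8 + 35.8 + 36.1 + 38.2 + 40.4 + 42.2 + 39.9 + 33.3)/9 = 36.5222
Numerator Σ_{t=1}^{6}(x_t−x̄)(x_{t+3}−x̄) = -13.4170
Denominator Σ(x_t−x̄)² = 136.5756
r_3 = -13.4170 / 136.5756 = -0.098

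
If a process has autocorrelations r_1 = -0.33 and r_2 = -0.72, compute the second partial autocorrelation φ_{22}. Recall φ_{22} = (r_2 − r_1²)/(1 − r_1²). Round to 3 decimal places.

-0.930

φ_{22} = (r_2 − r_1²) / (1 − r_1²)
r_1² = (-0.33)² = 0.1089
Numerator = -0.72 − 0.1089 = -0.8289; denominator = 1 − 0.1089 = 0.8911
φ_{22} = -0.8289 / 0.8911 = -0.930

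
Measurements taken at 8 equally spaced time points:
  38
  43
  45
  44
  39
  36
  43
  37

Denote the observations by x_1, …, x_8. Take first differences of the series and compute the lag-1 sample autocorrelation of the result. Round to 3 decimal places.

First differences Δx: 5, 2, -1, -5, -3, 7, -6
Mean of differences = -0.1429
Numerator Σ(Δx_t−Δx̄)(Δx_{t+1}−Δx̄) = -35.0204
Denominator Σ(Δx_t−Δx̄)² = 148.8571
r_1(Δx) = -35.0204 / 148.8571 = -0.235

-0.235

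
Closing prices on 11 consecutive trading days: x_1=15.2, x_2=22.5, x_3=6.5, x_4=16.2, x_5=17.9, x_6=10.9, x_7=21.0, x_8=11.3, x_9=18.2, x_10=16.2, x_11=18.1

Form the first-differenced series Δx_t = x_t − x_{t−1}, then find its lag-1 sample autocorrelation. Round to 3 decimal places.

-0.735

First differences Δx: 7.3, -16.0, 9.7, 1.7, -7.0, 10.1, -9.7, 6.9, -2.0, 1.9
Mean of differences = 0.2900
Numerator Σ(Δx_t−Δx̄)(Δx_{t+1}−Δx̄) = -518.8671
Denominator Σ(Δx_t−Δx̄)² = 705.7490
r_1(Δx) = -518.8671 / 705.7490 = -0.735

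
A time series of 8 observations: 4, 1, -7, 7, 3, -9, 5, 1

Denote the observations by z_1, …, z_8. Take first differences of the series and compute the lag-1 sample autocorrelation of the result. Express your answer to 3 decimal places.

First differences Δz: -3, -8, 14, -4, -12, 14, -4
Mean of differences = -0.4286
Numerator Σ(Δz_t−Δz̄)(Δz_{t+1}−Δz̄) = -318.4694
Denominator Σ(Δz_t−Δz̄)² = 639.7143
r_1(Δz) = -318.4694 / 639.7143 = -0.498

-0.498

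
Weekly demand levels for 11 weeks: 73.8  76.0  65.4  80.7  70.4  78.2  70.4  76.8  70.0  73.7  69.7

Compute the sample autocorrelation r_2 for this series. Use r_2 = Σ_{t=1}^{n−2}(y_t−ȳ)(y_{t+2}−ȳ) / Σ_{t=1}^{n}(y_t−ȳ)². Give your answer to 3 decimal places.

Mean ȳ = (73.8 + 76.0 + 65.4 + 80.7 + 70.4 + 78.2 + 70.4 + 76.8 + 70.0 + 73.7 + 69.7)/11 = 73.1909
Numerator Σ_{t=1}^{9}(y_t−ȳ)(y_{t+2}−ȳ) = 123.4553
Denominator Σ(y_t−ȳ)² = 201.6691
r_2 = 123.4553 / 201.6691 = 0.612

0.612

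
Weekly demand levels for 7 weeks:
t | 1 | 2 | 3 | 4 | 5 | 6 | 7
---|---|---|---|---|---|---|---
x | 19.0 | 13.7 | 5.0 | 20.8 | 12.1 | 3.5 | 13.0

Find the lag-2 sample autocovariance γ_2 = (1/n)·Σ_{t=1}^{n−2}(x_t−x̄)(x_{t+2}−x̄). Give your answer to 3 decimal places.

-15.811

Mean x̄ = (19.0 + 13.7 + 5.0 + 20.8 + 12.1 + 3.5 + 13.0)/7 = 12.4429
Deviations: 6.5571, 1.2571, -7.4429, 8.3571, -0.3429, -8.9429, 0.5571
Σ_{t=1}^{5}(x_t−x̄)(x_{t+2}−x̄) = -110.6737
γ_2 = -110.6737 / 7 = -15.811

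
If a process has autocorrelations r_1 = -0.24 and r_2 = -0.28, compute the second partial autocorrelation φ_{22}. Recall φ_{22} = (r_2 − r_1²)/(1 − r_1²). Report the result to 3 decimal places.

φ_{22} = (r_2 − r_1²) / (1 − r_1²)
r_1² = (-0.24)² = 0.0576
Numerator = -0.28 − 0.0576 = -0.3376; denominator = 1 − 0.0576 = 0.9424
φ_{22} = -0.3376 / 0.9424 = -0.358

-0.358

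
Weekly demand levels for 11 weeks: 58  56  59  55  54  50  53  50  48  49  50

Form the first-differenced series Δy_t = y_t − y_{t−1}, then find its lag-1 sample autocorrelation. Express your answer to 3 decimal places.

First differences Δy: -2, 3, -4, -1, -4, 3, -3, -2, 1, 1
Mean of differences = -0.8000
Numerator Σ(Δy_t−Δȳ)(Δy_{t+1}−Δȳ) = -32.2400
Denominator Σ(Δy_t−Δȳ)² = 63.6000
r_1(Δy) = -32.2400 / 63.6000 = -0.507

-0.507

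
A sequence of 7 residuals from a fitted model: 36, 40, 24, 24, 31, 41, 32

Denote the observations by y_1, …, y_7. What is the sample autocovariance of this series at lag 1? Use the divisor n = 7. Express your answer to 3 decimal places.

Mean ȳ = (36 + 40 + 24 + 24 + 31 + 41 + 32)/7 = 32.5714
Deviations: 3.4286, 7.4286, -8.5714, -8.5714, -1.5714, 8.4286, -0.5714
Σ_{t=1}^{6}(y_t−ȳ)(y_{t+1}−ȳ) = 30.6735
γ_1 = 30.6735 / 7 = 4.382

4.382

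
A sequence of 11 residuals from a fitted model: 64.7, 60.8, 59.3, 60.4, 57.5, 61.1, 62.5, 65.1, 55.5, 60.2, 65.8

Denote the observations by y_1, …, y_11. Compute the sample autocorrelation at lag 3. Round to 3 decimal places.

Mean ȳ = (64.7 + 60.8 + 59.3 + 60.4 + 57.5 + 61.1 + 62.5 + 65.1 + 55.5 + 60.2 + 65.8)/11 = 61.1727
Numerator Σ_{t=1}^{8}(y_t−ȳ)(y_{t+3}−ȳ) = 0.6241
Denominator Σ(y_t−ȳ)² = 101.9018
r_3 = 0.6241 / 101.9018 = 0.006

0.006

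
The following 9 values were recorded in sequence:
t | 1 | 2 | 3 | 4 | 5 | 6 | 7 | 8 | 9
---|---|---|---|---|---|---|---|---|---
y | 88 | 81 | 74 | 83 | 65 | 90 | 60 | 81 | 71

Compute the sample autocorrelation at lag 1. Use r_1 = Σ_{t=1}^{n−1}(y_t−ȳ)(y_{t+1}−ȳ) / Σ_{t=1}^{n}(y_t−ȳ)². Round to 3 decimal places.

Mean ȳ = (88 + 81 + 74 + 83 + 65 + 90 + 60 + 81 + 71)/9 = 77.0000
Numerator Σ_{t=1}^{8}(y_t−ȳ)(y_{t+1}−ȳ) = -527.0000
Denominator Σ(y_t−ȳ)² = 836.0000
r_1 = -527.0000 / 836.0000 = -0.630

-0.630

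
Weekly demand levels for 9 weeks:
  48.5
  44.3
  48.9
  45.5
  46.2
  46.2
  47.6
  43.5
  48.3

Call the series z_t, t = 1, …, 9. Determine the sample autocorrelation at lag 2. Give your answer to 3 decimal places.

Mean z̄ = (48.5 + 44.3 + 48.9 + 45.5 + 46.2 + 46.2 + 47.6 + 43.5 + 48.3)/9 = 46.5556
Numerator Σ_{t=1}^{7}(z_t−z̄)(z_{t+2}−z̄) = 9.0183
Denominator Σ(z_t−z̄)² = 29.2022
r_2 = 9.0183 / 29.2022 = 0.309

0.309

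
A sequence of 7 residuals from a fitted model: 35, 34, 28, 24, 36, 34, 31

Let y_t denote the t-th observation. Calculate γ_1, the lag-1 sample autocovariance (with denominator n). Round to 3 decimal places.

Mean ȳ = (35 + 34 + 28 + 24 + 36 + 34 + 31)/7 = 31.7143
Deviations: 3.2857, 2.2857, -3.7143, -7.7143, 4.2857, 2.2857, -0.7143
Σ_{t=1}^{6}(y_t−ȳ)(y_{t+1}−ȳ) = 2.7755
γ_1 = 2.7755 / 7 = 0.397

0.397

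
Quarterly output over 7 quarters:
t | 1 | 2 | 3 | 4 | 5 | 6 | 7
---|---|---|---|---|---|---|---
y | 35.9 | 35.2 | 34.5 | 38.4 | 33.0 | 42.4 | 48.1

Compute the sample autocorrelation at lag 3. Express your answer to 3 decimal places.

0.009

Mean ȳ = (35.9 + 35.2 + 34.5 + 38.4 + 33.0 + 42.4 + 48.1)/7 = 38.2143
Deviations from mean: -2.3143, -3.0143, -3.7143, 0.1857, -5.2143, 4.1857, 9.8857
Numerator Σ_{t=1}^{4}(y_t−ȳ)(y_{t+3}−ȳ) = 1.5765
Denominator Σ(y_t−ȳ)² = 170.7086
r_3 = 1.5765 / 170.7086 = 0.009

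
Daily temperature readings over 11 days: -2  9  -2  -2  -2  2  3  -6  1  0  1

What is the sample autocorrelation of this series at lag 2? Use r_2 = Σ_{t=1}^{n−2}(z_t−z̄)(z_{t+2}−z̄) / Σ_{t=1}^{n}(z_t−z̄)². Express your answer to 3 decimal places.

-0.183

Mean z̄ = (-2 + 9 − 2 − 2 − 2 + 2 + 3 − 6 + 1 + 0 + 1)/11 = 0.1818
Numerator Σ_{t=1}^{9}(z_t−z̄)(z_{t+2}−z̄) = -26.9752
Denominator Σ(z_t−z̄)² = 147.6364
r_2 = -26.9752 / 147.6364 = -0.183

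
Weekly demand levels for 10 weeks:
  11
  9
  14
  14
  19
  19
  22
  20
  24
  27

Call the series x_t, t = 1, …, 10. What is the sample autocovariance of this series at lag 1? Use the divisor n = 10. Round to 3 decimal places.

18.969

Mean x̄ = (11 + 9 + 14 + 14 + 19 + 19 + 22 + 20 + 24 + 27)/10 = 17.9000
Σ_{t=1}^{9}(x_t−x̄)(x_{t+1}−x̄) = 189.6900
γ_1 = 189.6900 / 10 = 18.969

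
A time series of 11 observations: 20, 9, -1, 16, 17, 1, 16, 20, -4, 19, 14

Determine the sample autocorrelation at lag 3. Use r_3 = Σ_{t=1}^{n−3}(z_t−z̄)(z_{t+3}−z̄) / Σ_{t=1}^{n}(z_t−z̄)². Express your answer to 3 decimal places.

0.556

Mean z̄ = (20 + 9 − 1 + 16 + 17 + 1 + 16 + 20 − 4 + 19 + 14)/11 = 11.5455
Numerator Σ_{t=1}^{8}(z_t−z̄)(z_{t+3}−z̄) = 439.9256
Denominator Σ(z_t−z̄)² = 790.7273
r_3 = 439.9256 / 790.7273 = 0.556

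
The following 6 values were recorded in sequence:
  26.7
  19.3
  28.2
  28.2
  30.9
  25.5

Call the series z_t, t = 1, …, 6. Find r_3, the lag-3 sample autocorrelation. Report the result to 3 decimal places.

Mean z̄ = (26.7 + 19.3 + 28.2 + 28.2 + 30.9 + 25.5)/6 = 26.4667
Deviations from mean: 0.2333, -7.1667, 1.7333, 1.7333, 4.4333, -0.9667
Numerator Σ_{t=1}^{3}(z_t−z̄)(z_{t+3}−z̄) = -33.0433
Denominator Σ(z_t−z̄)² = 78.0133
r_3 = -33.0433 / 78.0133 = -0.424

-0.424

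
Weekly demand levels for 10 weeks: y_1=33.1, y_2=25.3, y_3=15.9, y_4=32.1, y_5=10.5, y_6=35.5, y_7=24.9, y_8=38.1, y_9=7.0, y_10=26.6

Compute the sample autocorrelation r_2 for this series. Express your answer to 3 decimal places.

0.292

Mean ȳ = (33.1 + 25.3 + 15.9 + 32.1 + 10.5 + 35.5 + 24.9 + 38.1 + 7.0 + 26.6)/10 = 24.9000
Numerator Σ_{t=1}^{8}(y_t−ȳ)(y_{t+2}−ȳ) = 297.3600
Denominator Σ(y_t−ȳ)² = 1017.5000
r_2 = 297.3600 / 1017.5000 = 0.292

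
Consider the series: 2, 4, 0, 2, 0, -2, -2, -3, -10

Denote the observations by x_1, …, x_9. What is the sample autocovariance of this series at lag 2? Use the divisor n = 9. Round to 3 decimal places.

2.889

Mean x̄ = (2 + 4 + 0 + 2 + 0 − 2 − 2 − 3 − 10)/9 = -1.0000
Σ_{t=1}^{7}(x_t−x̄)(x_{t+2}−x̄) = 26.0000
γ_2 = 26.0000 / 9 = 2.889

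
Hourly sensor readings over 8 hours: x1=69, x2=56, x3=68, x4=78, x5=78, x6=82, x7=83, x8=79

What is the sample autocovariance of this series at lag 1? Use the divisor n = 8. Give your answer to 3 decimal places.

Mean x̄ = (69 + 56 + 68 + 78 + 78 + 82 + 83 + 79)/8 = 74.1250
Deviations: -5.1250, -18.1250, -6.1250, 3.8750, 3.8750, 7.8750, 8.8750, 4.8750
Σ_{t=1}^{7}(x_t−x̄)(x_{t+1}−x̄) = 338.8594
γ_1 = 338.8594 / 8 = 42.357

42.357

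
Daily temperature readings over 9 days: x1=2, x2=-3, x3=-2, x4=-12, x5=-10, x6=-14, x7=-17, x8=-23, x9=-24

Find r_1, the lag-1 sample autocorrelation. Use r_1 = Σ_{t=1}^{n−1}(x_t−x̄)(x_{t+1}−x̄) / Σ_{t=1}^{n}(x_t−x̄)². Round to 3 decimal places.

Mean x̄ = (2 − 3 − 2 − 12 − 10 − 14 − 17 − 23 − 24)/9 = -11.4444
Numerator Σ_{t=1}^{8}(x_t−x̄)(x_{t+1}−x̄) = 407.0247
Denominator Σ(x_t−x̄)² = 672.2222
r_1 = 407.0247 / 672.2222 = 0.605

0.605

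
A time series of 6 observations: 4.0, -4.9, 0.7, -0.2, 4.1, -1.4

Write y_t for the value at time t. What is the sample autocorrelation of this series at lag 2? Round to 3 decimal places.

Mean ȳ = (4.0 − 4.9 + 0.7 − 0.2 + 4.1 − 1.4)/6 = 0.3833
Deviations from mean: 3.6167, -5.2833, 0.3167, -0.5833, 3.7167, -1.7833
Numerator Σ_{t=1}^{4}(y_t−ȳ)(y_{t+2}−ȳ) = 6.4444
Denominator Σ(y_t−ȳ)² = 58.4283
r_2 = 6.4444 / 58.4283 = 0.110

0.110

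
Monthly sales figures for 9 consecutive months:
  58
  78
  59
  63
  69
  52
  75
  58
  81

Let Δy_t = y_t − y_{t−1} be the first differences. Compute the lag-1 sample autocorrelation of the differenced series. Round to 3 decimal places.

First differences Δy: 20, -19, 4, 6, -17, 23, -17, 23
Mean of differences = 2.8750
Numerator Σ(Δy_t−Δȳ)(Δy_{t+1}−Δȳ) = -1657.7656
Denominator Σ(Δy_t−Δȳ)² = 2382.8750
r_1(Δy) = -1657.7656 / 2382.8750 = -0.696

-0.696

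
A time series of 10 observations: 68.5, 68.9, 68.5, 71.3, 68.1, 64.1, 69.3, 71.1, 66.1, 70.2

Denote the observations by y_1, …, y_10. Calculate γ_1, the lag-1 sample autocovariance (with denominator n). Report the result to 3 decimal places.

-1.107

Mean ȳ = (68.5 + 68.9 + 68.5 + 71.3 + 68.1 + 64.1 + 69.3 + 71.1 + 66.1 + 70.2)/10 = 68.6100
Σ_{t=1}^{9}(y_t−ȳ)(y_{t+1}−ȳ) = -11.0661
γ_1 = -11.0661 / 10 = -1.107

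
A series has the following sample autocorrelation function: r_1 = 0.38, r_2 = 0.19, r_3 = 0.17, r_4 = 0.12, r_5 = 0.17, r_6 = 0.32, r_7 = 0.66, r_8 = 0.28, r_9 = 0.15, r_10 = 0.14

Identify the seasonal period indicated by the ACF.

The largest autocorrelation is r_7 = 0.66; the remaining lags stay at or below 0.38. The elevated value at lag 1 (0.38), dropping to 0.19 at lag 2, reflects decaying short-term dependence rather than seasonality.
The dominant spike at lag 7 indicates a seasonal period of 7.

7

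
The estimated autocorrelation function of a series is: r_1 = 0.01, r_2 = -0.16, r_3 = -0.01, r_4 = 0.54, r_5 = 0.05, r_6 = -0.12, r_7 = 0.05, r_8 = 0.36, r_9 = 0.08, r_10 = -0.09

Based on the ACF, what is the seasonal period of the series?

4

The largest autocorrelation is r_4 = 0.54, with a weaker echo at lag 8 (0.36); the remaining lags stay at or below 0.08.
The dominant spike at lag 4 indicates a seasonal period of 4.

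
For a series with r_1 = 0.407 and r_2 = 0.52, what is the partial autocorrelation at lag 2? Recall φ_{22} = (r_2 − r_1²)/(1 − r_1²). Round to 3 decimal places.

φ_{22} = (r_2 − r_1²) / (1 − r_1²)
r_1² = (0.407)² = 0.165649
Numerator = 0.52 − 0.1656 = 0.3544; denominator = 1 − 0.1656 = 0.8344
φ_{22} = 0.3544 / 0.8344 = 0.425

0.425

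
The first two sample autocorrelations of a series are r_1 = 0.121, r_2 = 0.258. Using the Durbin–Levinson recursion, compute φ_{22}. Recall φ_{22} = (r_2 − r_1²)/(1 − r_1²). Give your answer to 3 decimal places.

0.247

φ_{22} = (r_2 − r_1²) / (1 − r_1²)
r_1² = (0.121)² = 0.014641
Numerator = 0.258 − 0.0146 = 0.2434; denominator = 1 − 0.0146 = 0.9854
φ_{22} = 0.2434 / 0.9854 = 0.247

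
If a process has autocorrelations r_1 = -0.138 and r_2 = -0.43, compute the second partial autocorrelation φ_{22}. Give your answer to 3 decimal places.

-0.458

φ_{22} = (r_2 − r_1²) / (1 − r_1²)
r_1² = (-0.138)² = 0.019044
Numerator = -0.43 − 0.0190 = -0.4490; denominator = 1 − 0.0190 = 0.9810
φ_{22} = -0.4490 / 0.9810 = -0.458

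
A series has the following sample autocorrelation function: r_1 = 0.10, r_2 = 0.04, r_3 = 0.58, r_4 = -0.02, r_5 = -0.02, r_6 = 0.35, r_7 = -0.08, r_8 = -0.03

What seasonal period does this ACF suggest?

3

The largest autocorrelation is r_3 = 0.58, with a weaker echo at lag 6 (0.35); the remaining lags stay at or below 0.10.
The dominant spike at lag 3 indicates a seasonal period of 3.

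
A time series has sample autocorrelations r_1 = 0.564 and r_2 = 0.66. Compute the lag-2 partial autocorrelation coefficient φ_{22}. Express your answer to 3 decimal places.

0.501

φ_{22} = (r_2 − r_1²) / (1 − r_1²)
r_1² = (0.564)² = 0.318096
Numerator = 0.66 − 0.3181 = 0.3419; denominator = 1 − 0.3181 = 0.6819
φ_{22} = 0.3419 / 0.6819 = 0.501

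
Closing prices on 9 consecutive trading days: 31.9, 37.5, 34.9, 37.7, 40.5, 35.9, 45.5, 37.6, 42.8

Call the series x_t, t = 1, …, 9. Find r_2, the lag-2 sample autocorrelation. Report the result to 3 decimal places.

Mean x̄ = (31.9 + 37.5 + 34.9 + 37.7 + 40.5 + 35.9 + 45.5 + 37.6 + 42.8)/9 = 38.2556
Σ(x_t−x̄)(x_{t+2}−x̄) = (21.3264) + (0.4198) + (-7.5314) + (1.3086) + (16.2598) + (1.5442) + (32.9220) = 66.2494
Denominator Σ(x_t−x̄)² = 136.6822
r_2 = 66.2494 / 136.6822 = 0.485

0.485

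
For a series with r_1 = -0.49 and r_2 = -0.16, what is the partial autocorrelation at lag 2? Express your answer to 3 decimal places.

φ_{22} = (r_2 − r_1²) / (1 − r_1²)
r_1² = (-0.49)² = 0.2401
Numerator = -0.16 − 0.2401 = -0.4001; denominator = 1 − 0.2401 = 0.7599
φ_{22} = -0.4001 / 0.7599 = -0.527

-0.527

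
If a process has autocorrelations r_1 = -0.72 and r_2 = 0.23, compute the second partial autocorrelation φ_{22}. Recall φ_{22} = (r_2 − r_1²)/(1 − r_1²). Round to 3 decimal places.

φ_{22} = (r_2 − r_1²) / (1 − r_1²)
r_1² = (-0.72)² = 0.5184
Numerator = 0.23 − 0.5184 = -0.2884; denominator = 1 − 0.5184 = 0.4816
φ_{22} = -0.2884 / 0.4816 = -0.599

-0.599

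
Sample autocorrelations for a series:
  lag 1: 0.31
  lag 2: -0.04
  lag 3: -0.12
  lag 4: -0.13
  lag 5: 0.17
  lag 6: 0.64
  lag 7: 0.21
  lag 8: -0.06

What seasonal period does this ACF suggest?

6

The largest autocorrelation is r_6 = 0.64; the remaining lags stay at or below 0.31.
The dominant spike at lag 6 indicates a seasonal period of 6.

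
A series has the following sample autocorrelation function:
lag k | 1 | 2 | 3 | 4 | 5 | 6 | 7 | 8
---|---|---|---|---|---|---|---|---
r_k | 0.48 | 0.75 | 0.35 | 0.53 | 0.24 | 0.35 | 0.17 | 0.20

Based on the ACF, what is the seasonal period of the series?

2

The largest autocorrelation is r_2 = 0.75, with a weaker echo at lag 4 (0.53); the remaining lags stay at or below 0.48.
The dominant spike at lag 2 indicates a seasonal period of 2.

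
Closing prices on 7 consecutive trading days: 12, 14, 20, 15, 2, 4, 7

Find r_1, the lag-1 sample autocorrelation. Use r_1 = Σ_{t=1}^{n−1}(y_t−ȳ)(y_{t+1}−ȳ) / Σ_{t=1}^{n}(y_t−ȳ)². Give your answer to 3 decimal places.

Mean ȳ = (12 + 14 + 20 + 15 + 2 + 4 + 7)/7 = 10.5714
Deviations from mean: 1.4286, 3.4286, 9.4286, 4.4286, -8.5714, -6.5714, -3.5714
Σ(y_t−ȳ)(y_{t+1}−ȳ) = (4.8980) + (32.3265) + (41.7551) + (-37.9592) + (56.3265) + (23.4694) = 120.8163
Denominator Σ(y_t−ȳ)² = 251.7143
r_1 = 120.8163 / 251.7143 = 0.480

0.480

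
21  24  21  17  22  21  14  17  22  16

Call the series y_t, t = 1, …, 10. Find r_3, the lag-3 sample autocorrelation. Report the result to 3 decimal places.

Mean ȳ = (21 + 24 + 21 + 17 + 22 + 21 + 14 + 17 + 22 + 16)/10 = 19.5000
Σ(y_t−ȳ)(y_{t+3}−ȳ) = (-3.7500) + (11.2500) + (2.2500) + (13.7500) + (-6.2500) + (3.7500) + (19.2500) = 40.2500
Denominator Σ(y_t−ȳ)² = 94.5000
r_3 = 40.2500 / 94.5000 = 0.426

0.426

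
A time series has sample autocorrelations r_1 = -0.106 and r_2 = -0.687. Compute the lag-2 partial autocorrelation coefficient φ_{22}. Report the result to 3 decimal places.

-0.706

φ_{22} = (r_2 − r_1²) / (1 − r_1²)
r_1² = (-0.106)² = 0.011236
Numerator = -0.687 − 0.0112 = -0.6982; denominator = 1 − 0.0112 = 0.9888
φ_{22} = -0.6982 / 0.9888 = -0.706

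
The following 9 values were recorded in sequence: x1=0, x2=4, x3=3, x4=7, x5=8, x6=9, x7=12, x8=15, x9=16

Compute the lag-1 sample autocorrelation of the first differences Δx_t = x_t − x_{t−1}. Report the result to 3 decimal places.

First differences Δx: 4, -1, 4, 1, 1, 3, 3, 1
Mean of differences = 2.0000
Numerator Σ(Δx_t−Δx̄)(Δx_{t+1}−Δx̄) = -14.0000
Denominator Σ(Δx_t−Δx̄)² = 22.0000
r_1(Δx) = -14.0000 / 22.0000 = -0.636

-0.636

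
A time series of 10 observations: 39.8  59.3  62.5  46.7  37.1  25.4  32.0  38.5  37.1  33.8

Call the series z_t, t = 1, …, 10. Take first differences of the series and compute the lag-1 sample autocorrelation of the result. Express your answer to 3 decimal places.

0.230

First differences Δz: 19.5, 3.2, -15.8, -9.6, -11.7, 6.6, 6.5, -1.4, -3.3
Mean of differences = -0.6667
Numerator Σ(Δz_t−Δz̄)(Δz_{t+1}−Δz̄) = 221.7956
Denominator Σ(Δz_t−Δz̄)² = 963.8400
r_1(Δz) = 221.7956 / 963.8400 = 0.230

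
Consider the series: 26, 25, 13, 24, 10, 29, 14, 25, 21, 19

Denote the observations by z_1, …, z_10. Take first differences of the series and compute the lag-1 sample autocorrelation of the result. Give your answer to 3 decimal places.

First differences Δz: -1, -12, 11, -14, 19, -15, 11, -4, -2
Mean of differences = -0.7778
Numerator Σ(Δz_t−Δz̄)(Δz_{t+1}−Δz̄) = -1029.7160
Denominator Σ(Δz_t−Δz̄)² = 1183.5556
r_1(Δz) = -1029.7160 / 1183.5556 = -0.870

-0.870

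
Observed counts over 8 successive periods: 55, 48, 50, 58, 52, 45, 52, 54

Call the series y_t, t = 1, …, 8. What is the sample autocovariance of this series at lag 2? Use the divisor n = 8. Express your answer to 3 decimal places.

Mean ȳ = (55 + 48 + 50 + 58 + 52 + 45 + 52 + 54)/8 = 51.7500
Σ_{t=1}^{6}(y_t−ȳ)(y_{t+2}−ȳ) = -86.8750
γ_2 = -86.8750 / 8 = -10.859

-10.859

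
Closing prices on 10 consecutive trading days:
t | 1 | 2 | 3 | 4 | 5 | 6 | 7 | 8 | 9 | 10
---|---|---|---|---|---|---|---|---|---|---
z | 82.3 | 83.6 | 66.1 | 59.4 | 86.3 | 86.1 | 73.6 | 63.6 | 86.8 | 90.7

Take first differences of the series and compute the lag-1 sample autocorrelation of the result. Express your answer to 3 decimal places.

First differences Δz: 1.3, -17.5, -6.7, 26.9, -0.2, -12.5, -10.0, 23.2, 3.9
Mean of differences = 0.9333
Numerator Σ(Δz_t−Δz̄)(Δz_{t+1}−Δz̄) = -108.9878
Denominator Σ(Δz_t−Δz̄)² = 1878.3400
r_1(Δz) = -108.9878 / 1878.3400 = -0.058

-0.058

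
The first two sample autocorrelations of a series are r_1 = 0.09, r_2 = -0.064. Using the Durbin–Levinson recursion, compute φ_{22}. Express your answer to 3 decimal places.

φ_{22} = (r_2 − r_1²) / (1 − r_1²)
r_1² = (0.09)² = 0.0081
Numerator = -0.064 − 0.0081 = -0.0721; denominator = 1 − 0.0081 = 0.9919
φ_{22} = -0.0721 / 0.9919 = -0.073

-0.073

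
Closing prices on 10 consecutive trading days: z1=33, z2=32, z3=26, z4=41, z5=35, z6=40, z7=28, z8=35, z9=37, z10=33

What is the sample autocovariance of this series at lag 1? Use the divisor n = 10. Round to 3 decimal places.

-6.700

Mean z̄ = (33 + 32 + 26 + 41 + 35 + 40 + 28 + 35 + 37 + 33)/10 = 34.0000
Σ_{t=1}^{9}(z_t−z̄)(z_{t+1}−z̄) = -67.0000
γ_1 = -67.0000 / 10 = -6.700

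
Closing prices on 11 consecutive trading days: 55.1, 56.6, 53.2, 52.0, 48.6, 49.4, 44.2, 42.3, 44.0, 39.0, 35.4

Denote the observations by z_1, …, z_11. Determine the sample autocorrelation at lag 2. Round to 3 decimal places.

Mean z̄ = (55.1 + 56.6 + 53.2 + 52.0 + 48.6 + 49.4 + 44.2 + 42.3 + 44.0 + 39.0 + 35.4)/11 = 47.2545
Numerator Σ_{t=1}^{9}(z_t−z̄)(z_{t+2}−z̄) = 183.8540
Denominator Σ(z_t−z̄)² = 466.3073
r_2 = 183.8540 / 466.3073 = 0.394

0.394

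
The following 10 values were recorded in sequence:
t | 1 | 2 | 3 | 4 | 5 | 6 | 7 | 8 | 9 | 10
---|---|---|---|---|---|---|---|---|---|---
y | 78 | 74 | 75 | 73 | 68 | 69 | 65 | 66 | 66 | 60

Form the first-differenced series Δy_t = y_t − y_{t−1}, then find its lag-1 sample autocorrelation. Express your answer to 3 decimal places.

First differences Δy: -4, 1, -2, -5, 1, -4, 1, 0, -6
Mean of differences = -2.0000
Numerator Σ(Δy_t−Δȳ)(Δy_{t+1}−Δȳ) = -29.0000
Denominator Σ(Δy_t−Δȳ)² = 64.0000
r_1(Δy) = -29.0000 / 64.0000 = -0.453

-0.453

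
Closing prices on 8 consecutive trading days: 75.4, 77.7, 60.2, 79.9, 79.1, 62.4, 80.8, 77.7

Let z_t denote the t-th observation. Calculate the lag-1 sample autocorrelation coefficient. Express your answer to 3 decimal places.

Mean z̄ = (75.4 + 77.7 + 60.2 + 79.9 + 79.1 + 62.4 + 80.8 + 77.7)/8 = 74.1500
Deviations from mean: 1.2500, 3.5500, -13.9500, 5.7500, 4.9500, -11.7500, 6.6500, 3.5500
Σ(z_t−z̄)(z_{t+1}−z̄) = (4.4375) + (-49.5225) + (-80.2125) + (28.4625) + (-58.1625) + (-78.1375) + (23.6075) = -209.5275
Denominator Σ(z_t−z̄)² = 461.2200
r_1 = -209.5275 / 461.2200 = -0.454

-0.454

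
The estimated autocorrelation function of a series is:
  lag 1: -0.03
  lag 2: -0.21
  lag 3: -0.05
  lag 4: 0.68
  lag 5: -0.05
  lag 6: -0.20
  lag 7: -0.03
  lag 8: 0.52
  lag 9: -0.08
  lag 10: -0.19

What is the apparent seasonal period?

4

The largest autocorrelation is r_4 = 0.68, with a weaker echo at lag 8 (0.52); the remaining lags stay at or below -0.03.
The dominant spike at lag 4 indicates a seasonal period of 4.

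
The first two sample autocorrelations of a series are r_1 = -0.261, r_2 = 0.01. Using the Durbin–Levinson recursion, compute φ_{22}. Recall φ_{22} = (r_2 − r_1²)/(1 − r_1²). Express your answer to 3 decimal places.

φ_{22} = (r_2 − r_1²) / (1 − r_1²)
r_1² = (-0.261)² = 0.068121
Numerator = 0.01 − 0.0681 = -0.0581; denominator = 1 − 0.0681 = 0.9319
φ_{22} = -0.0581 / 0.9319 = -0.062

-0.062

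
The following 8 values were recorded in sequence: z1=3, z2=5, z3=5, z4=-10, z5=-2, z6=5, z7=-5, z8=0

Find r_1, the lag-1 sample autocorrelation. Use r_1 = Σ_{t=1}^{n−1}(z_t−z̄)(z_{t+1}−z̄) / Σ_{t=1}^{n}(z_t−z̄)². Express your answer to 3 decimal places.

Mean z̄ = (3 + 5 + 5 − 10 − 2 + 5 − 5 + 0)/8 = 0.1250
Deviations from mean: 2.8750, 4.8750, 4.8750, -10.1250, -2.1250, 4.8750, -5.1250, -0.1250
Numerator Σ_{t=1}^{7}(z_t−z̄)(z_{t+1}−z̄) = -24.7656
Denominator Σ(z_t−z̄)² = 212.8750
r_1 = -24.7656 / 212.8750 = -0.116

-0.116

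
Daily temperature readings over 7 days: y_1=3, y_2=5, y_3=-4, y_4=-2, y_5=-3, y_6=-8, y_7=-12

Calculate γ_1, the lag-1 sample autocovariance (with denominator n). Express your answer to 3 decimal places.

12.000

Mean ȳ = (3 + 5 − 4 − 2 − 3 − 8 − 12)/7 = -3.0000
Deviations: 6.0000, 8.0000, -1.0000, 1.0000, 0.0000, -5.0000, -9.0000
Σ_{t=1}^{6}(y_t−ȳ)(y_{t+1}−ȳ) = 84.0000
γ_1 = 84.0000 / 7 = 12.000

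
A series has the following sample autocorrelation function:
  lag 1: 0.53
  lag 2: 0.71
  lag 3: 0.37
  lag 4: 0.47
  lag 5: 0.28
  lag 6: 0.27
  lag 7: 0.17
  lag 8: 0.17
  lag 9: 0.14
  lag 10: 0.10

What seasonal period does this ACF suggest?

2

The largest autocorrelation is r_2 = 0.71; the remaining lags stay at or below 0.53.
The dominant spike at lag 2 indicates a seasonal period of 2.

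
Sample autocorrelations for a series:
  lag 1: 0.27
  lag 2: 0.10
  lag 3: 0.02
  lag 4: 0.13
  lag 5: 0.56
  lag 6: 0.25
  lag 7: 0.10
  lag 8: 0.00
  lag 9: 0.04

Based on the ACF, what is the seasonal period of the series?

5

The largest autocorrelation is r_5 = 0.56; the remaining lags stay at or below 0.27. The elevated value at lag 1 (0.27), dropping to 0.10 at lag 2, reflects decaying short-term dependence rather than seasonality.
The dominant spike at lag 5 indicates a seasonal period of 5.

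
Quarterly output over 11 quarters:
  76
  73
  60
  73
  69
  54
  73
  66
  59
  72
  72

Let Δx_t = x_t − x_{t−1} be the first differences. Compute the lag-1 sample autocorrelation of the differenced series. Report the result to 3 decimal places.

First differences Δx: -3, -13, 13, -4, -15, 19, -7, -7, 13, 0
Mean of differences = -0.4000
Numerator Σ(Δx_t−Δx̄)(Δx_{t+1}−Δx̄) = -582.5600
Denominator Σ(Δx_t−Δx̄)² = 1214.4000
r_1(Δx) = -582.5600 / 1214.4000 = -0.480

-0.480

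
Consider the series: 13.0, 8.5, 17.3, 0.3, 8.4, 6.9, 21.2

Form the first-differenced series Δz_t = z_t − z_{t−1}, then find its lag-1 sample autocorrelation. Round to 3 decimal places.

First differences Δz: -4.5, 8.8, -17.0, 8.1, -1.5, 14.3
Mean of differences = 1.3667
Numerator Σ(Δz_t−Δz̄)(Δz_{t+1}−Δz̄) = -360.1811
Denominator Σ(Δz_t−Δz̄)² = 647.8333
r_1(Δz) = -360.1811 / 647.8333 = -0.556

-0.556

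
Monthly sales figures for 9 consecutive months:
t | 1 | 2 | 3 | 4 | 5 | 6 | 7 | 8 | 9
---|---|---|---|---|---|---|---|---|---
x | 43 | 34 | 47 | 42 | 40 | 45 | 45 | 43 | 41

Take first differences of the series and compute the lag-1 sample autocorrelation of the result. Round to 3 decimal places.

-0.564

First differences Δx: -9, 13, -5, -2, 5, 0, -2, -2
Mean of differences = -0.2500
Numerator Σ(Δx_t−Δx̄)(Δx_{t+1}−Δx̄) = -175.8125
Denominator Σ(Δx_t−Δx̄)² = 311.5000
r_1(Δx) = -175.8125 / 311.5000 = -0.564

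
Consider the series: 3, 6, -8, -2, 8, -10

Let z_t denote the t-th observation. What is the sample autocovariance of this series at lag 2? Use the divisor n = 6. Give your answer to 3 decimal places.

Mean z̄ = (3 + 6 − 8 − 2 + 8 − 10)/6 = -0.5000
Deviations: 3.5000, 6.5000, -7.5000, -1.5000, 8.5000, -9.5000
Σ_{t=1}^{4}(z_t−z̄)(z_{t+2}−z̄) = -85.5000
γ_2 = -85.5000 / 6 = -14.250

-14.250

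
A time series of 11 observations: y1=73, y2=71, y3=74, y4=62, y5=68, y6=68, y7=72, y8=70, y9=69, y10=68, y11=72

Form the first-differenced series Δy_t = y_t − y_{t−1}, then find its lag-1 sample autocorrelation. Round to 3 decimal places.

-0.534

First differences Δy: -2, 3, -12, 6, 0, 4, -2, -1, -1, 4
Mean of differences = -0.1000
Numerator Σ(Δy_t−Δȳ)(Δy_{t+1}−Δȳ) = -123.3100
Denominator Σ(Δy_t−Δȳ)² = 230.9000
r_1(Δy) = -123.3100 / 230.9000 = -0.534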